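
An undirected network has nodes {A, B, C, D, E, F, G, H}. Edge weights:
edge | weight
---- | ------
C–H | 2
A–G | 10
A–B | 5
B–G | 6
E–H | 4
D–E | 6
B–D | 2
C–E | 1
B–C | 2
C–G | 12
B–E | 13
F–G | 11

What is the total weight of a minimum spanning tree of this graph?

Kruskal: consider edges lightest-first.
C–E (1): add — endpoints in different components.
B–C (2): add — endpoints in different components.
B–D (2): add — endpoints in different components.
C–H (2): add — endpoints in different components.
E–H (4): skip — E and H already connected.
A–B (5): add — endpoints in different components.
B–G (6): add — endpoints in different components.
D–E (6): skip — D and E already connected.
A–G (10): skip — A and G already connected.
F–G (11): add — endpoints in different components.
MST edges: C–E, B–C, B–D, C–H, A–B, B–G, F–G; total weight 1+2+2+2+5+6+11 = 29.

29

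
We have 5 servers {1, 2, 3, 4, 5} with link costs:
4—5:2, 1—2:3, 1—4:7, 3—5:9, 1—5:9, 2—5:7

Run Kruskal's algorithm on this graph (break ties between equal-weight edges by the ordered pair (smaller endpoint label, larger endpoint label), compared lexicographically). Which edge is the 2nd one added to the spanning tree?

1-2

Kruskal's algorithm — process edges by increasing weight (ties by edge label):
4—5 (2): add. Components now {1} {2} {3} {4,5}
1—2 (3): add. Components now {1,2} {3} {4,5}
1—4 (7): add. Components now {1,2,4,5} {3}
2—5 (7): skip — 2 and 5 already connected.
1—5 (9): skip — 1 and 5 already connected.
3—5 (9): add. Components now {1,2,3,4,5}
The 2nd edge added is 1—2.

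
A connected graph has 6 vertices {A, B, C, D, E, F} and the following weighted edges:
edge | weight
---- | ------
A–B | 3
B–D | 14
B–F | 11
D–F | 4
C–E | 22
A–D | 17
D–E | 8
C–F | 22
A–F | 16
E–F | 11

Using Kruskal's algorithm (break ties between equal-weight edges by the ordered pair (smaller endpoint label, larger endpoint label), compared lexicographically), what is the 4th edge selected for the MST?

B-F

Kruskal's algorithm — process edges by increasing weight (ties by edge label):
A–B (3): add. Components now {A,B} {C} {D} {E} {F}
D–F (4): add. Components now {A,B} {C} {D,F} {E}
D–E (8): add. Components now {A,B} {C} {D,E,F}
B–F (11): add. Components now {A,B,D,E,F} {C}
E–F (11): skip — E and F already connected.
B–D (14): skip — B and D already connected.
A–F (16): skip — A and F already connected.
A–D (17): skip — A and D already connected.
C–E (22): add. Components now {A,B,C,D,E,F}
The 4th edge added is B–F.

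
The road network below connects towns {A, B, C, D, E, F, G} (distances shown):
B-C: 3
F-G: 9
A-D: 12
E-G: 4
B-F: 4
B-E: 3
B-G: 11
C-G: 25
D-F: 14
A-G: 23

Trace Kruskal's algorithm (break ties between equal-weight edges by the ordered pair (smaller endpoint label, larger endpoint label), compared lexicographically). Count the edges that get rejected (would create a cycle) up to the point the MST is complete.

2

Kruskal's algorithm — process edges by increasing weight (ties by edge label):
B-C (3): add — endpoints in different components.
B-E (3): add — endpoints in different components.
B-F (4): add — endpoints in different components.
E-G (4): add — endpoints in different components.
F-G (9): skip — F and G already connected.
B-G (11): skip — B and G already connected.
A-D (12): add — endpoints in different components.
D-F (14): add — endpoints in different components.
Edges rejected before the tree was complete: 2.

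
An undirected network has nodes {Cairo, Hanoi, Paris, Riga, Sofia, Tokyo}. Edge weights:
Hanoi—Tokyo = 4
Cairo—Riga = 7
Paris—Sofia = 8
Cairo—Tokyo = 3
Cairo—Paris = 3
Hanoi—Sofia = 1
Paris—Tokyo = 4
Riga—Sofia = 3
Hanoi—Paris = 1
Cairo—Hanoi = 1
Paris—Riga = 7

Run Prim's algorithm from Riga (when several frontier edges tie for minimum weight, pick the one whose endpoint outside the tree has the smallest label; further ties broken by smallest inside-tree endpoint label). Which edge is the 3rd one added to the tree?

Grow the tree from Riga using Prim:
Step 1: cheapest edge leaving the tree is Riga—Sofia (3); add Sofia.
Step 2: cheapest edge leaving the tree is Hanoi—Sofia (1); add Hanoi.
Step 3: cheapest edge leaving the tree is Cairo—Hanoi (1); add Cairo.
Step 4: cheapest edge leaving the tree is Hanoi—Paris (1); add Paris.
Step 5: cheapest edge leaving the tree is Cairo—Tokyo (3); add Tokyo.
The 3rd edge added is Cairo—Hanoi.

Cairo-Hanoi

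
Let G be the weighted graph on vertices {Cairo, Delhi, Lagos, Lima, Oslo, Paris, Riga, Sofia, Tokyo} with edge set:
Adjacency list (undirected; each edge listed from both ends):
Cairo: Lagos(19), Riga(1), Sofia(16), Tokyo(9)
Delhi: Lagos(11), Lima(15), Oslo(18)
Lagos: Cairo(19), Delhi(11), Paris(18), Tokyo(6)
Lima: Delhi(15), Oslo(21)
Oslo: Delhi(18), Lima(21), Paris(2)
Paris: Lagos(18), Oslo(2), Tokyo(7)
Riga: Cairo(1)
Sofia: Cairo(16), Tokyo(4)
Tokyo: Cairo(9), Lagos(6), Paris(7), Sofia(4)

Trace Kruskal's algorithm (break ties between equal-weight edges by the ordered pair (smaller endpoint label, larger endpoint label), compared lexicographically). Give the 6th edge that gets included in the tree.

Kruskal's algorithm — process edges by increasing weight (ties by edge label):
Cairo—Riga (1): add — endpoints in different components.
Oslo—Paris (2): add — endpoints in different components.
Sofia—Tokyo (4): add — endpoints in different components.
Lagos—Tokyo (6): add — endpoints in different components.
Paris—Tokyo (7): add — endpoints in different components.
Cairo—Tokyo (9): add — endpoints in different components.
Delhi—Lagos (11): add — endpoints in different components.
Delhi—Lima (15): add — endpoints in different components.
The 6th edge added is Cairo—Tokyo.

Cairo-Tokyo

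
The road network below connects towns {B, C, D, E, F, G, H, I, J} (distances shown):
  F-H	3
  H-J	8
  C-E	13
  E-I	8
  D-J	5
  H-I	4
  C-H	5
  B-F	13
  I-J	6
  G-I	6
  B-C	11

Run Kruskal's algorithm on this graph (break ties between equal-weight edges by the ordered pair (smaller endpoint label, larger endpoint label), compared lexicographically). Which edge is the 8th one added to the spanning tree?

B-C

Kruskal: consider edges lightest-first.
F-H (3): add — endpoints in different components.
H-I (4): add — endpoints in different components.
C-H (5): add — endpoints in different components.
D-J (5): add — endpoints in different components.
G-I (6): add — endpoints in different components.
I-J (6): add — endpoints in different components.
E-I (8): add — endpoints in different components.
H-J (8): skip — H and J already connected.
B-C (11): add — endpoints in different components.
The 8th edge added is B-C.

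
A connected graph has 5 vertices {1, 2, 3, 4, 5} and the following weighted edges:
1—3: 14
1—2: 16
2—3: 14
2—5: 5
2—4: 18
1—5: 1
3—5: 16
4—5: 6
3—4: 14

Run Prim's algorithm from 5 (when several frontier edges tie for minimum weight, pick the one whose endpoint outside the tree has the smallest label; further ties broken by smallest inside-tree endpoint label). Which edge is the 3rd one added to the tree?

4-5

Grow the tree from 5 using Prim:
Step 1: cheapest edge leaving the tree is 1—5 (1); add 1.
Step 2: cheapest edge leaving the tree is 2—5 (5); add 2.
Step 3: cheapest edge leaving the tree is 4—5 (6); add 4.
Step 4: cheapest edge leaving the tree is 1—3 (14); add 3.
The 3rd edge added is 4—5.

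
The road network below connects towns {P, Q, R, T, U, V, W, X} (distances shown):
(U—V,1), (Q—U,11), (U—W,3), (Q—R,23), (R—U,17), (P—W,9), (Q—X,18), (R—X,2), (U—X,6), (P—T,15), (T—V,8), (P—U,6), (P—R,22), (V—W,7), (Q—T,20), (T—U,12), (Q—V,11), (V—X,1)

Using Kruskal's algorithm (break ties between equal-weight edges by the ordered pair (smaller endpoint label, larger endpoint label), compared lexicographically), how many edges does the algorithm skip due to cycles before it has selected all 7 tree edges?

Kruskal: consider edges lightest-first.
U—V (1): add — endpoints in different components.
V—X (1): add — endpoints in different components.
R—X (2): add — endpoints in different components.
U—W (3): add — endpoints in different components.
P—U (6): add — endpoints in different components.
U—X (6): skip — X and U already connected.
V—W (7): skip — V and W already connected.
T—V (8): add — endpoints in different components.
P—W (9): skip — P and W already connected.
Q—U (11): add — endpoints in different components.
Edges rejected before the tree was complete: 3.

3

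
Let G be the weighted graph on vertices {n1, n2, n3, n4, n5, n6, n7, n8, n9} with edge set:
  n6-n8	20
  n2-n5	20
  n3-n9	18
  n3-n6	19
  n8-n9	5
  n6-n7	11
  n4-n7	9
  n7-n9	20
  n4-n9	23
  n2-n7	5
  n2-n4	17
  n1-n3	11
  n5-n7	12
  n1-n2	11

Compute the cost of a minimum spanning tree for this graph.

Kruskal's algorithm — process edges by increasing weight (ties by edge label):
n2-n7 (5): add — endpoints in different components.
n8-n9 (5): add — endpoints in different components.
n4-n7 (9): add — endpoints in different components.
n1-n2 (11): add — endpoints in different components.
n1-n3 (11): add — endpoints in different components.
n6-n7 (11): add — endpoints in different components.
n5-n7 (12): add — endpoints in different components.
n2-n4 (17): skip — n2 and n4 already connected.
n3-n9 (18): add — endpoints in different components.
MST edges: n2-n7, n8-n9, n4-n7, n1-n2, n1-n3, n6-n7, n5-n7, n3-n9; total weight 5+5+9+11+11+11+12+18 = 82.

82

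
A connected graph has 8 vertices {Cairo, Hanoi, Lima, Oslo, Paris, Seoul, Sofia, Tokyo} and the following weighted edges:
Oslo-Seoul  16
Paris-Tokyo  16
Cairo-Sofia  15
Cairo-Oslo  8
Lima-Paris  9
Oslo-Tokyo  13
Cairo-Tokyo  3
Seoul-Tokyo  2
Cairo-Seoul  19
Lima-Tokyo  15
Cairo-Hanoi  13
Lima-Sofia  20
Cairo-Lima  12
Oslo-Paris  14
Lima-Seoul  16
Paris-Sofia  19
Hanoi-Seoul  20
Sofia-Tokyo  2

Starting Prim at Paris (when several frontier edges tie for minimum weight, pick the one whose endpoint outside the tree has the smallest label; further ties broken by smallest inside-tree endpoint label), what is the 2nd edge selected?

Cairo-Lima

Grow the tree from Paris using Prim:
Step 1: cheapest edge leaving the tree is Lima-Paris (9); add Lima.
Step 2: cheapest edge leaving the tree is Cairo-Lima (12); add Cairo.
Step 3: cheapest edge leaving the tree is Cairo-Tokyo (3); add Tokyo.
Step 4: cheapest edge leaving the tree is Seoul-Tokyo (2); add Seoul.
Step 5: cheapest edge leaving the tree is Sofia-Tokyo (2); add Sofia.
Step 6: cheapest edge leaving the tree is Cairo-Oslo (8); add Oslo.
Step 7: cheapest edge leaving the tree is Cairo-Hanoi (13); add Hanoi.
The 2nd edge added is Cairo-Lima.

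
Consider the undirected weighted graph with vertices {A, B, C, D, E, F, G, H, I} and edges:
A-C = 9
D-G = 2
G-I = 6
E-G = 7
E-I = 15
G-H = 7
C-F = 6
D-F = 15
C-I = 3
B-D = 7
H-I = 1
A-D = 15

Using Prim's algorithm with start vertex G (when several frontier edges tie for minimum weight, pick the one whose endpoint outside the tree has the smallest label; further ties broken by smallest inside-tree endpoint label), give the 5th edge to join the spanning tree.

C-F

Grow the tree from G using Prim:
Step 1: cheapest edge leaving the tree is D-G (2); add D.
Step 2: cheapest edge leaving the tree is G-I (6); add I.
Step 3: cheapest edge leaving the tree is H-I (1); add H.
Step 4: cheapest edge leaving the tree is C-I (3); add C.
Step 5: cheapest edge leaving the tree is C-F (6); add F.
Step 6: cheapest edge leaving the tree is B-D (7); add B.
Step 7: cheapest edge leaving the tree is E-G (7); add E.
Step 8: cheapest edge leaving the tree is A-C (9); add A.
The 5th edge added is C-F.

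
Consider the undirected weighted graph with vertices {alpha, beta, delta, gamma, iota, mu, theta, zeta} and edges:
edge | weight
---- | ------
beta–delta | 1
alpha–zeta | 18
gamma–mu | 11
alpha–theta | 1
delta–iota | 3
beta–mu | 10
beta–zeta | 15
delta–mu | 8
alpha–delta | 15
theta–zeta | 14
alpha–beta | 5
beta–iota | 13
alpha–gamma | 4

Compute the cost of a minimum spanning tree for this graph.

Sort edges by weight, then run Kruskal:
alpha–theta (1): add — endpoints in different components.
beta–delta (1): add — endpoints in different components.
delta–iota (3): add — endpoints in different components.
alpha–gamma (4): add — endpoints in different components.
alpha–beta (5): add — endpoints in different components.
delta–mu (8): add — endpoints in different components.
beta–mu (10): skip — beta and mu already connected.
gamma–mu (11): skip — gamma and mu already connected.
beta–iota (13): skip — iota and beta already connected.
theta–zeta (14): add — endpoints in different components.
MST edges: alpha–theta, beta–delta, delta–iota, alpha–gamma, alpha–beta, delta–mu, theta–zeta; total weight 1+1+3+4+5+8+14 = 36.

36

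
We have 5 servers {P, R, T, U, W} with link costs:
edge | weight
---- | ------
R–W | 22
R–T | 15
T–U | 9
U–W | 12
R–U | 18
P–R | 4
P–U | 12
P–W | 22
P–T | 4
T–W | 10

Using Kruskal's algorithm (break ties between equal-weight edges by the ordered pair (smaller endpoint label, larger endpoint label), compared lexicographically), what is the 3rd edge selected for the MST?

T-U

Kruskal's algorithm — process edges by increasing weight (ties by edge label):
P–R (4): add. Components now {P,R} {T} {U} {W}
P–T (4): add. Components now {P,R,T} {U} {W}
T–U (9): add. Components now {P,R,T,U} {W}
T–W (10): add. Components now {P,R,T,U,W}
The 3rd edge added is T–U.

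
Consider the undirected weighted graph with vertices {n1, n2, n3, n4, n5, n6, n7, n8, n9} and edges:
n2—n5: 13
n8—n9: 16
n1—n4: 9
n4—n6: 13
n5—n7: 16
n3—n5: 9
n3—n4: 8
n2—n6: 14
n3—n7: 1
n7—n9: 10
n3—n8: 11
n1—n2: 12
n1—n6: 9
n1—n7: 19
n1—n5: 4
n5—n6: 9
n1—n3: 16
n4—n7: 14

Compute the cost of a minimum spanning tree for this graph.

Sort edges by weight, then run Kruskal:
n3—n7 (1): add — endpoints in different components.
n1—n5 (4): add — endpoints in different components.
n3—n4 (8): add — endpoints in different components.
n1—n4 (9): add — endpoints in different components.
n1—n6 (9): add — endpoints in different components.
n3—n5 (9): skip — n5 and n3 already connected.
n5—n6 (9): skip — n6 and n5 already connected.
n7—n9 (10): add — endpoints in different components.
n3—n8 (11): add — endpoints in different components.
n1—n2 (12): add — endpoints in different components.
MST edges: n3—n7, n1—n5, n3—n4, n1—n4, n1—n6, n7—n9, n3—n8, n1—n2; total weight 1+4+8+9+9+10+11+12 = 64.

64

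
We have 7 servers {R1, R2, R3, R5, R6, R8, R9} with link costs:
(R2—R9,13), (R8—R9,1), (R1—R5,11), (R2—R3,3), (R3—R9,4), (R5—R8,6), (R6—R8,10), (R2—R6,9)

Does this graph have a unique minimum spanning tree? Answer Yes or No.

Yes

Sort edges by weight, then run Kruskal:
R8—R9 (1): add. Components now {R3} {R1} {R2} {R8,R9} {R6} {R5}
R2—R3 (3): add. Components now {R2,R3} {R1} {R8,R9} {R6} {R5}
R3—R9 (4): add. Components now {R2,R3,R8,R9} {R1} {R6} {R5}
R5—R8 (6): add. Components now {R2,R3,R5,R8,R9} {R1} {R6}
R2—R6 (9): add. Components now {R2,R3,R5,R6,R8,R9} {R1}
R6—R8 (10): skip — R6 and R8 already connected.
R1—R5 (11): add. Components now {R1,R2,R3,R5,R6,R8,R9}
Every non-tree edge has weight strictly greater than the heaviest edge on the tree path between its endpoints, so the MST is unique.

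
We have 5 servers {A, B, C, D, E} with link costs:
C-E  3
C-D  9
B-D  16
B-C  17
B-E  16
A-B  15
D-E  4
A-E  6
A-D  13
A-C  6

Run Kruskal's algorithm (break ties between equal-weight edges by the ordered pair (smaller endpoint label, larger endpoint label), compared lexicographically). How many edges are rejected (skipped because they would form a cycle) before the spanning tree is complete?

Sort edges by weight, then run Kruskal:
C-E (3): add — endpoints in different components.
D-E (4): add — endpoints in different components.
A-C (6): add — endpoints in different components.
A-E (6): skip — A and E already connected.
C-D (9): skip — C and D already connected.
A-D (13): skip — A and D already connected.
A-B (15): add — endpoints in different components.
Edges rejected before the tree was complete: 3.

3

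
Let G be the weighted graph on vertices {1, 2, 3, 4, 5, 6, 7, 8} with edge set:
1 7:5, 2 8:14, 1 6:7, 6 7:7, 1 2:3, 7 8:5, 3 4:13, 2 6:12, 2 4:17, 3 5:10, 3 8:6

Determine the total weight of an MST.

49

Prim's algorithm from 1:
Step 1: frontier [1 2 3, 1 7 5, 1 6 7] → take 1 2 (3); add 2.
Step 2: frontier [1 7 5, 1 6 7, 2 6 12, 2 8 14, 2 4 17] → take 1 7 (5); add 7.
Step 3: frontier [1 6 7, 2 6 12, 2 8 14, 2 4 17, 7 8 5, 6 7 7] → take 7 8 (5); add 8.
Step 4: frontier [1 6 7, 2 6 12, 2 4 17, 6 7 7, 3 8 6] → take 3 8 (6); add 3.
Step 5: frontier [1 6 7, 2 6 12, 2 4 17, 3 5 10, 3 4 13, 6 7 7] → take 1 6 (7); add 6.
Step 6: frontier [2 4 17, 3 5 10, 3 4 13] → take 3 5 (10); add 5.
Step 7: frontier [2 4 17, 3 4 13] → take 3 4 (13); add 4.
MST edges: 1 2, 1 7, 7 8, 3 8, 1 6, 3 5, 3 4; total weight 3+5+5+6+7+10+13 = 49.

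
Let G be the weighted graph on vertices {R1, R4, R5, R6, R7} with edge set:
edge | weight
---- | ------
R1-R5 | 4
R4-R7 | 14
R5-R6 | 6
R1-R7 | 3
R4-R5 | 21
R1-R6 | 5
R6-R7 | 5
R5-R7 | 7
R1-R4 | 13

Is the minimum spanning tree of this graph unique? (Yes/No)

No

Kruskal: consider edges lightest-first.
R1-R7 (3): add — endpoints in different components.
R1-R5 (4): add — endpoints in different components.
R1-R6 (5): add — endpoints in different components.
R6-R7 (5): skip — R6 and R7 already connected.
R5-R6 (6): skip — R6 and R5 already connected.
R5-R7 (7): skip — R5 and R7 already connected.
R1-R4 (13): add — endpoints in different components.
Non-tree edge R6-R7 has weight 5, equal to the heaviest edge on its tree cycle — swapping gives another MST of the same weight. Not unique.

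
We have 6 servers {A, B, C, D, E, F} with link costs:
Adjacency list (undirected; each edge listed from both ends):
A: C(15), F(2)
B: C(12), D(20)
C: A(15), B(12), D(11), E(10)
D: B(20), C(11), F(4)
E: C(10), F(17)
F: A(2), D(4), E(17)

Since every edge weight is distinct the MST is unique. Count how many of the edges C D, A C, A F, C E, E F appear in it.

3

Sort edges by weight, then run Kruskal:
A F (2): add — endpoints in different components.
D F (4): add — endpoints in different components.
C E (10): add — endpoints in different components.
C D (11): add — endpoints in different components.
B C (12): add — endpoints in different components.
MST edge set: {A F, D F, C E, C D, B C}.
Of the listed edges, {C D, A F, C E} are in the MST → 3.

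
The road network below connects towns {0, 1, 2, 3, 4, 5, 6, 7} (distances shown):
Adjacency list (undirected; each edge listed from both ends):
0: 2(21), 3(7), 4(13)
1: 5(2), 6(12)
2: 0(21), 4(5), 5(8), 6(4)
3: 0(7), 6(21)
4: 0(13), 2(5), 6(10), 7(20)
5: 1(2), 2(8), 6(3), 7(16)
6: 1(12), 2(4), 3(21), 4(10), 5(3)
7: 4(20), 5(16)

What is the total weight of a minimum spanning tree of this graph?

Sort edges by weight, then run Kruskal:
1–5 (2): add — endpoints in different components.
5–6 (3): add — endpoints in different components.
2–6 (4): add — endpoints in different components.
2–4 (5): add — endpoints in different components.
0–3 (7): add — endpoints in different components.
2–5 (8): skip — 2 and 5 already connected.
4–6 (10): skip — 4 and 6 already connected.
1–6 (12): skip — 1 and 6 already connected.
0–4 (13): add — endpoints in different components.
5–7 (16): add — endpoints in different components.
MST edges: 1–5, 5–6, 2–6, 2–4, 0–3, 0–4, 5–7; total weight 2+3+4+5+7+13+16 = 50.

50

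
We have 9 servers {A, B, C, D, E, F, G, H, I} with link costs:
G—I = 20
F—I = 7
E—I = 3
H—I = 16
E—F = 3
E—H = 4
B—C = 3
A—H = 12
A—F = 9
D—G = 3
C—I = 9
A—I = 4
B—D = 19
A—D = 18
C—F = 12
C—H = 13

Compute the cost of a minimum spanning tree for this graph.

47

Prim, starting at C.
Step 1: cheapest edge leaving the tree is B—C (3); add B.
Step 2: cheapest edge leaving the tree is C—I (9); add I.
Step 3: cheapest edge leaving the tree is E—I (3); add E.
Step 4: cheapest edge leaving the tree is E—F (3); add F.
Step 5: cheapest edge leaving the tree is A—I (4); add A.
Step 6: cheapest edge leaving the tree is E—H (4); add H.
Step 7: cheapest edge leaving the tree is A—D (18); add D.
Step 8: cheapest edge leaving the tree is D—G (3); add G.
MST edges: B—C, C—I, E—I, E—F, A—I, E—H, A—D, D—G; total weight 3+9+3+3+4+4+18+3 = 47.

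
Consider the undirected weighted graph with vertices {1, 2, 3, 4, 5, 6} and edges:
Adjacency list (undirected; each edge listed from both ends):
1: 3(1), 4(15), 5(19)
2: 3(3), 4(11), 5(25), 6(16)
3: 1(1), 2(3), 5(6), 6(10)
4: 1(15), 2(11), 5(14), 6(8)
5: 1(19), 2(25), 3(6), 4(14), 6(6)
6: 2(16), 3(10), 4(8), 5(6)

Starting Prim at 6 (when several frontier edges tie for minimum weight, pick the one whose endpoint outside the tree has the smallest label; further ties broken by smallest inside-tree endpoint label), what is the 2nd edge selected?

3-5

Prim's algorithm from 6:
Step 1: frontier [5 6 6, 4 6 8, 3 6 10, 2 6 16] → take 5 6 (6); add 5.
Step 2: frontier [3 5 6, 4 5 14, 1 5 19, 2 5 25, 4 6 8, 3 6 10, 2 6 16] → take 3 5 (6); add 3.
Step 3: frontier [1 3 1, 2 3 3, 4 5 14, 1 5 19, 2 5 25, 4 6 8, 2 6 16] → take 1 3 (1); add 1.
Step 4: frontier [1 4 15, 2 3 3, 4 5 14, 2 5 25, 4 6 8, 2 6 16] → take 2 3 (3); add 2.
Step 5: frontier [1 4 15, 2 4 11, 4 5 14, 4 6 8] → take 4 6 (8); add 4.
The 2nd edge added is 3 5.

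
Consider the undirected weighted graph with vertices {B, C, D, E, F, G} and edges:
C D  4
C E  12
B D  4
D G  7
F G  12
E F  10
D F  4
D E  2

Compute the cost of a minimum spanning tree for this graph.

21

Kruskal: consider edges lightest-first.
D E (2): add — endpoints in different components.
B D (4): add — endpoints in different components.
C D (4): add — endpoints in different components.
D F (4): add — endpoints in different components.
D G (7): add — endpoints in different components.
MST edges: D E, B D, C D, D F, D G; total weight 2+4+4+4+7 = 21.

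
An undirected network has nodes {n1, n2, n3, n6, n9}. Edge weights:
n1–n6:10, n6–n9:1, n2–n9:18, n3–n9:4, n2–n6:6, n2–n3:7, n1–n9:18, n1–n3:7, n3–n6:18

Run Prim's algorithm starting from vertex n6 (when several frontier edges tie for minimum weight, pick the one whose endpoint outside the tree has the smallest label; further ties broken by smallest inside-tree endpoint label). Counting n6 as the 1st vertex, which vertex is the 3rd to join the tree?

Grow the tree from n6 using Prim:
Step 1: frontier [n6–n9 1, n2–n6 6, n1–n6 10, n3–n6 18] → take n6–n9 (1); add n9.
Step 2: frontier [n2–n6 6, n1–n6 10, n3–n6 18, n3–n9 4, n1–n9 18, n2–n9 18] → take n3–n9 (4); add n3.
Step 3: frontier [n1–n3 7, n2–n3 7, n2–n6 6, n1–n6 10, n1–n9 18, n2–n9 18] → take n2–n6 (6); add n2.
Step 4: frontier [n1–n3 7, n1–n6 10, n1–n9 18] → take n1–n3 (7); add n1.
Vertex order: n6, n9, n3, n2, n1. The 3rd vertex is n3.

n3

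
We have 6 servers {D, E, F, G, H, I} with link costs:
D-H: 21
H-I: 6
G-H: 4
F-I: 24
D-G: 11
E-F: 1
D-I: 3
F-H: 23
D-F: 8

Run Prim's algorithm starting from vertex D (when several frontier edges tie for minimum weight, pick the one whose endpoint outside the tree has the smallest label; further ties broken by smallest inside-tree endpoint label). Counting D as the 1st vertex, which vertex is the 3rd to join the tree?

Prim's algorithm from D:
Step 1: frontier [D-I 3, D-F 8, D-G 11, D-H 21] → take D-I (3); add I.
Step 2: frontier [D-F 8, D-G 11, D-H 21, H-I 6, F-I 24] → take H-I (6); add H.
Step 3: frontier [D-F 8, D-G 11, G-H 4, F-H 23, F-I 24] → take G-H (4); add G.
Step 4: frontier [D-F 8, F-H 23, F-I 24] → take D-F (8); add F.
Step 5: frontier [E-F 1] → take E-F (1); add E.
Vertex order: D, I, H, G, F, E. The 3rd vertex is H.

H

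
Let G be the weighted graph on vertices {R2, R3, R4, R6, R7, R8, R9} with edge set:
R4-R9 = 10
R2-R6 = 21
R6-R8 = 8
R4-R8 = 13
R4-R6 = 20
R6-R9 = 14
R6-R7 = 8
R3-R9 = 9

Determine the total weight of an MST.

Grow the tree from R2 using Prim:
Step 1: frontier [R2-R6 21] → take R2-R6 (21); add R6.
Step 2: frontier [R6-R7 8, R6-R8 8, R6-R9 14, R4-R6 20] → take R6-R7 (8); add R7.
Step 3: frontier [R6-R8 8, R6-R9 14, R4-R6 20] → take R6-R8 (8); add R8.
Step 4: frontier [R6-R9 14, R4-R6 20, R4-R8 13] → take R4-R8 (13); add R4.
Step 5: frontier [R4-R9 10, R6-R9 14] → take R4-R9 (10); add R9.
Step 6: frontier [R3-R9 9] → take R3-R9 (9); add R3.
MST edges: R2-R6, R6-R7, R6-R8, R4-R8, R4-R9, R3-R9; total weight 21+8+8+13+10+9 = 69.

69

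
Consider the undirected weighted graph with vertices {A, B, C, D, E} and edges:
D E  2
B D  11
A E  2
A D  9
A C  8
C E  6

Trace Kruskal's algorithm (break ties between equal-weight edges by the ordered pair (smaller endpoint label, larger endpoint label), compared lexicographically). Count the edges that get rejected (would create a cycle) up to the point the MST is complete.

2

Kruskal's algorithm — process edges by increasing weight (ties by edge label):
A E (2): add. Components now {A,E} {B} {C} {D}
D E (2): add. Components now {A,D,E} {B} {C}
C E (6): add. Components now {A,C,D,E} {B}
A C (8): skip — A and C already connected.
A D (9): skip — A and D already connected.
B D (11): add. Components now {A,B,C,D,E}
Edges rejected before the tree was complete: 2.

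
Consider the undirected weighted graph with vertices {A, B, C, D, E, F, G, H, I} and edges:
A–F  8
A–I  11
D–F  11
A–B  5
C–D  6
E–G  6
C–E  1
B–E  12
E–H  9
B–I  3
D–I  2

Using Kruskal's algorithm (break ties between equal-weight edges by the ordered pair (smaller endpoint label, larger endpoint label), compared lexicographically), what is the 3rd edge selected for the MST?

B-I

Sort edges by weight, then run Kruskal:
C–E (1): add — endpoints in different components.
D–I (2): add — endpoints in different components.
B–I (3): add — endpoints in different components.
A–B (5): add — endpoints in different components.
C–D (6): add — endpoints in different components.
E–G (6): add — endpoints in different components.
A–F (8): add — endpoints in different components.
E–H (9): add — endpoints in different components.
The 3rd edge added is B–I.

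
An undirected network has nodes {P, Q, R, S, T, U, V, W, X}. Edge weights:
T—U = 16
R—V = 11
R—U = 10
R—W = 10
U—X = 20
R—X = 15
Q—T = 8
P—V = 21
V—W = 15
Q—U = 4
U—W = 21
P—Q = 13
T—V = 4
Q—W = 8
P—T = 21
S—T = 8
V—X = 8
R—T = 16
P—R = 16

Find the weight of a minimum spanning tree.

63

Prim, starting at V.
Step 1: cheapest edge leaving the tree is T—V (4); add T.
Step 2: cheapest edge leaving the tree is Q—T (8); add Q.
Step 3: cheapest edge leaving the tree is Q—U (4); add U.
Step 4: cheapest edge leaving the tree is S—T (8); add S.
Step 5: cheapest edge leaving the tree is Q—W (8); add W.
Step 6: cheapest edge leaving the tree is V—X (8); add X.
Step 7: cheapest edge leaving the tree is R—U (10); add R.
Step 8: cheapest edge leaving the tree is P—Q (13); add P.
MST edges: T—V, Q—T, Q—U, S—T, Q—W, V—X, R—U, P—Q; total weight 4+8+4+8+8+8+10+13 = 63.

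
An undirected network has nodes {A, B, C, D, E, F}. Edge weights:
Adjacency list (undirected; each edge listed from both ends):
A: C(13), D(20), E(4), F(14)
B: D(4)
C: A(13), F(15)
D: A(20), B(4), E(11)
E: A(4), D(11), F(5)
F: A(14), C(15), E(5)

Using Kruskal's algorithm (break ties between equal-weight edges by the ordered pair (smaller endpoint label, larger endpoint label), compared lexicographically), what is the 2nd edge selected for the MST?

B-D

Kruskal: consider edges lightest-first.
A—E (4): add — endpoints in different components.
B—D (4): add — endpoints in different components.
E—F (5): add — endpoints in different components.
D—E (11): add — endpoints in different components.
A—C (13): add — endpoints in different components.
The 2nd edge added is B—D.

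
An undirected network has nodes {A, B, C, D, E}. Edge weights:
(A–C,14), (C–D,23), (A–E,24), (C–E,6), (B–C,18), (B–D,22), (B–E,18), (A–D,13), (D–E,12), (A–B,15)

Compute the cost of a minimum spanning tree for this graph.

Kruskal's algorithm — process edges by increasing weight (ties by edge label):
C–E (6): add. Components now {A} {B} {C,E} {D}
D–E (12): add. Components now {A} {B} {C,D,E}
A–D (13): add. Components now {A,C,D,E} {B}
A–C (14): skip — A and C already connected.
A–B (15): add. Components now {A,B,C,D,E}
MST edges: C–E, D–E, A–D, A–B; total weight 6+12+13+15 = 46.

46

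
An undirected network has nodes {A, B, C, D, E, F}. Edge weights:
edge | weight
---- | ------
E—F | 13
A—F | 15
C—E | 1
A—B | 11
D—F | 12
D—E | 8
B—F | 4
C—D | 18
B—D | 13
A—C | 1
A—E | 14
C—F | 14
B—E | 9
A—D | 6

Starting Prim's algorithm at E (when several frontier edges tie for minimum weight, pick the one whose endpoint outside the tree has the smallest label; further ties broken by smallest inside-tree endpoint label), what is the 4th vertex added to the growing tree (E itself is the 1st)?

D

Prim, starting at E.
Step 1: cheapest edge leaving the tree is C—E (1); add C.
Step 2: cheapest edge leaving the tree is A—C (1); add A.
Step 3: cheapest edge leaving the tree is A—D (6); add D.
Step 4: cheapest edge leaving the tree is B—E (9); add B.
Step 5: cheapest edge leaving the tree is B—F (4); add F.
Vertex order: E, C, A, D, B, F. The 4th vertex is D.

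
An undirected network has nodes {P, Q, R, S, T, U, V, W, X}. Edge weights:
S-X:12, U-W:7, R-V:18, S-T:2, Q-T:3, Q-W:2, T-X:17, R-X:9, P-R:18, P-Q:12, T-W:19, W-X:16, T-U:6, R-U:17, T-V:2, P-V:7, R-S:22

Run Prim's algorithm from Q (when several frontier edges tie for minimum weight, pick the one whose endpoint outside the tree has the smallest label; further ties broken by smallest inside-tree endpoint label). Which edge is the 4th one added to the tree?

Grow the tree from Q using Prim:
Step 1: cheapest edge leaving the tree is Q-W (2); add W.
Step 2: cheapest edge leaving the tree is Q-T (3); add T.
Step 3: cheapest edge leaving the tree is S-T (2); add S.
Step 4: cheapest edge leaving the tree is T-V (2); add V.
Step 5: cheapest edge leaving the tree is T-U (6); add U.
Step 6: cheapest edge leaving the tree is P-V (7); add P.
Step 7: cheapest edge leaving the tree is S-X (12); add X.
Step 8: cheapest edge leaving the tree is R-X (9); add R.
The 4th edge added is T-V.

T-V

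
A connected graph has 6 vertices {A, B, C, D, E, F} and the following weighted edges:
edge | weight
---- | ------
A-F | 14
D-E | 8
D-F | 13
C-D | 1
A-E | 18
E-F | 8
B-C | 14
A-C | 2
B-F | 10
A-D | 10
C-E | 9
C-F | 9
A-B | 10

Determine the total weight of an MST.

29

Prim's algorithm from C:
Step 1: cheapest edge leaving the tree is C-D (1); add D.
Step 2: cheapest edge leaving the tree is A-C (2); add A.
Step 3: cheapest edge leaving the tree is D-E (8); add E.
Step 4: cheapest edge leaving the tree is E-F (8); add F.
Step 5: cheapest edge leaving the tree is A-B (10); add B.
MST edges: C-D, A-C, D-E, E-F, A-B; total weight 1+2+8+8+10 = 29.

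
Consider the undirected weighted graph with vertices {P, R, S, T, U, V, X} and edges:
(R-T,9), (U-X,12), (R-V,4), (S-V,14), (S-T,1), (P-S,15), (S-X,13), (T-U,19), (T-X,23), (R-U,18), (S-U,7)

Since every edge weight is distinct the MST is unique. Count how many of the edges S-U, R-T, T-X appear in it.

Kruskal's algorithm — process edges by increasing weight (ties by edge label):
S-T (1): add — endpoints in different components.
R-V (4): add — endpoints in different components.
S-U (7): add — endpoints in different components.
R-T (9): add — endpoints in different components.
U-X (12): add — endpoints in different components.
S-X (13): skip — X and S already connected.
S-V (14): skip — V and S already connected.
P-S (15): add — endpoints in different components.
MST edge set: {S-T, R-V, S-U, R-T, U-X, P-S}.
Of the listed edges, {S-U, R-T} are in the MST → 2.

2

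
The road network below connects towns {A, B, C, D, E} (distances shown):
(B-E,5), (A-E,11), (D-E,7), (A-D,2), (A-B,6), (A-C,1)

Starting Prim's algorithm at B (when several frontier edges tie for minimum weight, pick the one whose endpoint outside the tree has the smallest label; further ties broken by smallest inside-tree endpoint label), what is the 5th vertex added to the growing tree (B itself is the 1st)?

Prim, starting at B.
Step 1: frontier [B-E 5, A-B 6] → take B-E (5); add E.
Step 2: frontier [A-B 6, D-E 7, A-E 11] → take A-B (6); add A.
Step 3: frontier [A-C 1, A-D 2, D-E 7] → take A-C (1); add C.
Step 4: frontier [A-D 2, D-E 7] → take A-D (2); add D.
Vertex order: B, E, A, C, D. The 5th vertex is D.

D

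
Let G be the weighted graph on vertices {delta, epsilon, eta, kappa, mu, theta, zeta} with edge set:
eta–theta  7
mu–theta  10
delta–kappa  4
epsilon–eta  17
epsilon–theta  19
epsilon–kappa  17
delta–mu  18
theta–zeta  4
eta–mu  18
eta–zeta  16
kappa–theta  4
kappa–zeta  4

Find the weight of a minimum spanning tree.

Prim, starting at epsilon.
Step 1: frontier [epsilon–eta 17, epsilon–kappa 17, epsilon–theta 19] → take epsilon–eta (17); add eta.
Step 2: frontier [epsilon–kappa 17, epsilon–theta 19, eta–theta 7, eta–zeta 16, eta–mu 18] → take eta–theta (7); add theta.
Step 3: frontier [epsilon–kappa 17, eta–zeta 16, eta–mu 18, kappa–theta 4, theta–zeta 4, mu–theta 10] → take kappa–theta (4); add kappa.
Step 4: frontier [eta–zeta 16, eta–mu 18, delta–kappa 4, kappa–zeta 4, theta–zeta 4, mu–theta 10] → take delta–kappa (4); add delta.
Step 5: frontier [delta–mu 18, eta–zeta 16, eta–mu 18, kappa–zeta 4, theta–zeta 4, mu–theta 10] → take kappa–zeta (4); add zeta.
Step 6: frontier [delta–mu 18, eta–mu 18, mu–theta 10] → take mu–theta (10); add mu.
MST edges: epsilon–eta, eta–theta, kappa–theta, delta–kappa, kappa–zeta, mu–theta; total weight 17+7+4+4+4+10 = 46.

46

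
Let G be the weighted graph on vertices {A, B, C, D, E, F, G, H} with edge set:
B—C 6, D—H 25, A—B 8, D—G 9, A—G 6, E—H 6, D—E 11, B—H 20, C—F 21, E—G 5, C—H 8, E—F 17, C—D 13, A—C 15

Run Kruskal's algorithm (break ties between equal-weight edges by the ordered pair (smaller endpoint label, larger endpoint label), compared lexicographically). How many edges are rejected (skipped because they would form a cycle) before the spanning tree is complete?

4

Sort edges by weight, then run Kruskal:
E—G (5): add — endpoints in different components.
A—G (6): add — endpoints in different components.
B—C (6): add — endpoints in different components.
E—H (6): add — endpoints in different components.
A—B (8): add — endpoints in different components.
C—H (8): skip — C and H already connected.
D—G (9): add — endpoints in different components.
D—E (11): skip — D and E already connected.
C—D (13): skip — C and D already connected.
A—C (15): skip — A and C already connected.
E—F (17): add — endpoints in different components.
Edges rejected before the tree was complete: 4.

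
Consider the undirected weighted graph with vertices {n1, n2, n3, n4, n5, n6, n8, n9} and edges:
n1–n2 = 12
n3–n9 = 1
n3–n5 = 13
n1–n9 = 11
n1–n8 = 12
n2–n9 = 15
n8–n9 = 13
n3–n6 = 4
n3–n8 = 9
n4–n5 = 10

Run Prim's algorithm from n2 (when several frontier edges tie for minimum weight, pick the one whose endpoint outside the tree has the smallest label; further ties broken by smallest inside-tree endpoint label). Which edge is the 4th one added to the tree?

Prim, starting at n2.
Step 1: cheapest edge leaving the tree is n1–n2 (12); add n1.
Step 2: cheapest edge leaving the tree is n1–n9 (11); add n9.
Step 3: cheapest edge leaving the tree is n3–n9 (1); add n3.
Step 4: cheapest edge leaving the tree is n3–n6 (4); add n6.
Step 5: cheapest edge leaving the tree is n3–n8 (9); add n8.
Step 6: cheapest edge leaving the tree is n3–n5 (13); add n5.
Step 7: cheapest edge leaving the tree is n4–n5 (10); add n4.
The 4th edge added is n3–n6.

n3-n6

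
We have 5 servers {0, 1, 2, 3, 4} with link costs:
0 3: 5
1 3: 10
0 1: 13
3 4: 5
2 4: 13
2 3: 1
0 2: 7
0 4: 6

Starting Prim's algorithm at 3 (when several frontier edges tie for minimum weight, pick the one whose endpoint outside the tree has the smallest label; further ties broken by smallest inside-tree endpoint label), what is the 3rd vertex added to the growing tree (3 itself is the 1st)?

0

Prim, starting at 3.
Step 1: frontier [2 3 1, 0 3 5, 3 4 5, 1 3 10] → take 2 3 (1); add 2.
Step 2: frontier [0 2 7, 2 4 13, 0 3 5, 3 4 5, 1 3 10] → take 0 3 (5); add 0.
Step 3: frontier [0 4 6, 0 1 13, 2 4 13, 3 4 5, 1 3 10] → take 3 4 (5); add 4.
Step 4: frontier [0 1 13, 1 3 10] → take 1 3 (10); add 1.
Vertex order: 3, 2, 0, 4, 1. The 3rd vertex is 0.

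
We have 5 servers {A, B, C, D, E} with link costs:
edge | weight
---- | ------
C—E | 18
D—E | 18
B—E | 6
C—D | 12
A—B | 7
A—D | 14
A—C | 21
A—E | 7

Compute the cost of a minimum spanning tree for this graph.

39

Grow the tree from C using Prim:
Step 1: frontier [C—D 12, C—E 18, A—C 21] → take C—D (12); add D.
Step 2: frontier [C—E 18, A—C 21, A—D 14, D—E 18] → take A—D (14); add A.
Step 3: frontier [A—B 7, A—E 7, C—E 18, D—E 18] → take A—B (7); add B.
Step 4: frontier [A—E 7, B—E 6, C—E 18, D—E 18] → take B—E (6); add E.
MST edges: C—D, A—D, A—B, B—E; total weight 12+14+7+6 = 39.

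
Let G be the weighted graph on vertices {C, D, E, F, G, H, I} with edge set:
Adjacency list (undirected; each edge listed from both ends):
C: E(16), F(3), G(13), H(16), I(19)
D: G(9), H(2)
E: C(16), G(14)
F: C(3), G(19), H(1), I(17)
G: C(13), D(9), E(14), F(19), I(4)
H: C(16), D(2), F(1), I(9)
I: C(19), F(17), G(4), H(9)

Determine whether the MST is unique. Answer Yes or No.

No

Sort edges by weight, then run Kruskal:
F–H (1): add. Components now {C} {D} {E} {F,H} {G} {I}
D–H (2): add. Components now {C} {D,F,H} {E} {G} {I}
C–F (3): add. Components now {C,D,F,H} {E} {G} {I}
G–I (4): add. Components now {C,D,F,H} {E} {G,I}
D–G (9): add. Components now {C,D,F,G,H,I} {E}
H–I (9): skip — H and I already connected.
C–G (13): skip — C and G already connected.
E–G (14): add. Components now {C,D,E,F,G,H,I}
Non-tree edge H–I has weight 9, equal to the heaviest edge on its tree cycle — swapping gives another MST of the same weight. Not unique.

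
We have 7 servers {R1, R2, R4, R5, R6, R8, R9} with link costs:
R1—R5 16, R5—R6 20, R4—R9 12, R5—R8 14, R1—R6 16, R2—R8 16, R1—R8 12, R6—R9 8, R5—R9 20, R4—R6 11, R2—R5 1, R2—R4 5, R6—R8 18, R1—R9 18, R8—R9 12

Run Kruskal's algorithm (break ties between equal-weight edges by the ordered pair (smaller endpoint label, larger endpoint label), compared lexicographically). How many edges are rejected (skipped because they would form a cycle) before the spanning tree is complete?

Sort edges by weight, then run Kruskal:
R2—R5 (1): add. Components now {R6} {R2,R5} {R4} {R8} {R1} {R9}
R2—R4 (5): add. Components now {R6} {R2,R4,R5} {R8} {R1} {R9}
R6—R9 (8): add. Components now {R6,R9} {R2,R4,R5} {R8} {R1}
R4—R6 (11): add. Components now {R2,R4,R5,R6,R9} {R8} {R1}
R1—R8 (12): add. Components now {R2,R4,R5,R6,R9} {R1,R8}
R4—R9 (12): skip — R4 and R9 already connected.
R8—R9 (12): add. Components now {R1,R2,R4,R5,R6,R8,R9}
Edges rejected before the tree was complete: 1.

1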